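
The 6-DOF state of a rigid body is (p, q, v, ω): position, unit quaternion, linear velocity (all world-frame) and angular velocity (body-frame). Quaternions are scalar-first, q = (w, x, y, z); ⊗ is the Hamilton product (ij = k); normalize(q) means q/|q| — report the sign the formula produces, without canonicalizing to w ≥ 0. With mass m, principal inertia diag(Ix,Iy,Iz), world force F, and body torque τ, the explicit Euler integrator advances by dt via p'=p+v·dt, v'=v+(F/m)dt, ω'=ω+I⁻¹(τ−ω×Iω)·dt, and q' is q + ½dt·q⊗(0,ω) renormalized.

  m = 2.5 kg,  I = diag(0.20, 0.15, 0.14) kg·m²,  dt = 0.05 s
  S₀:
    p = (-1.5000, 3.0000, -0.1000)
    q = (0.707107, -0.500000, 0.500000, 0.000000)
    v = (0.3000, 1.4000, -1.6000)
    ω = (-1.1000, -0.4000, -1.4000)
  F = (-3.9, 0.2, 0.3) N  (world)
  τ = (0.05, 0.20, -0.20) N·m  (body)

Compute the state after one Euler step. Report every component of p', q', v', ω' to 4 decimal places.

p' = (-1.4850, 3.0700, -0.1800)
q' = (0.6976, -0.5364, 0.4749, -0.0060)
v' = (0.2220, 1.4040, -1.5940)
ω' = (-1.0861, -0.3641, -1.4636)

α = I⁻¹(τ − ω×Iω) = (0.2780, 0.7173, -1.2714)
ω + α·dt = (-1.0861, -0.3641, -1.4636)
2q̇ = q⊗(0,ω) = (-0.3500000, -1.4778177, -0.9828428, -0.2399498)
q' = normalize(q + ½dt·q⊗(0,ω)) = (0.6976, -0.5364, 0.4749, -0.0060)
a = F/m = (-1.5600, 0.0800, 0.1200)
p + v·dt = (-1.4850, 3.0700, -0.1800)
new velocity v' = (0.2220, 1.4040, -1.5940)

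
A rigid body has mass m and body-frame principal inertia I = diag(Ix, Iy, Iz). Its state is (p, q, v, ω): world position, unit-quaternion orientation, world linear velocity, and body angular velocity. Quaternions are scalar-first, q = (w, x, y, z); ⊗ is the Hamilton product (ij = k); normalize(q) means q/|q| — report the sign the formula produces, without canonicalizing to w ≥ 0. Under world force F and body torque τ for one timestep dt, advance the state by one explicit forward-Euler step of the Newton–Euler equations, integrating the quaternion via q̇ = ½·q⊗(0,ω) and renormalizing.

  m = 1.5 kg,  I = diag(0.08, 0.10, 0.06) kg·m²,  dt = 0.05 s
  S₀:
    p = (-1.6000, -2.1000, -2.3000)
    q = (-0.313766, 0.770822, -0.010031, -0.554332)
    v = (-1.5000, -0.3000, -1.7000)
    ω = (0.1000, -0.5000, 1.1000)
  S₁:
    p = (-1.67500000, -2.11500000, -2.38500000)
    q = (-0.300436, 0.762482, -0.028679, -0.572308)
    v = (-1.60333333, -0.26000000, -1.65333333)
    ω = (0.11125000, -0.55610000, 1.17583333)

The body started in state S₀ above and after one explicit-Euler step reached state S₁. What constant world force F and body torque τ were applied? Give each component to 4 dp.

v₁ − v₀ = (-0.10333333, 0.04000000, 0.04666667)
applied force F = (-3.1000, 1.2000, 1.4000)
ω₁ − ω₀ = (0.01125000, -0.05610000, 0.07583333)
ω₀×(Iω₀) = (0.0220, 0.0022, -0.0010)
I·α + gyro = (0.0400, -0.1100, 0.0900)

F = (-3.1000, 1.2000, 1.4000)
τ = (0.0400, -0.1100, 0.0900)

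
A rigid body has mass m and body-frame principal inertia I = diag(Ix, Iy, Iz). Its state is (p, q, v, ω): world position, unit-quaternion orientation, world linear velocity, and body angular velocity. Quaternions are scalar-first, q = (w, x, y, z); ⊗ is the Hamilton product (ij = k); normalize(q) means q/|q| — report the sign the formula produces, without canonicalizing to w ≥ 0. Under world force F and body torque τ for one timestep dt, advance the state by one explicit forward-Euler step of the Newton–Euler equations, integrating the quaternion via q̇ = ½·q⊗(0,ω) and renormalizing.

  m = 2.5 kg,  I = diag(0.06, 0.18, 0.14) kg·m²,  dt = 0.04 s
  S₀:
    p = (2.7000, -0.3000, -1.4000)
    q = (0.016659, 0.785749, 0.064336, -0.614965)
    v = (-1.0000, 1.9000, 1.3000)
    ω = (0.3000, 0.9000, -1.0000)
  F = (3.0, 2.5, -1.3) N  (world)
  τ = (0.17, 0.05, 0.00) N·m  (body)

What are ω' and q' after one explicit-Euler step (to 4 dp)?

ω' = (0.3893, 0.9058, -1.0093)
q' = (-0.0015, 0.7953, 0.0766, -0.6013)

angular accel α = (2.2333, 0.1444, -0.2314)
ω' = ω + α·dt = (0.3893, 0.9058, -1.0093)
q⊗(0,ω) = (-0.9085921, 0.4941302, 0.6162526, 0.6712143)
q + ½dt·q⊗(0,ω), renormalized = (-0.0015, 0.7953, 0.0766, -0.6013)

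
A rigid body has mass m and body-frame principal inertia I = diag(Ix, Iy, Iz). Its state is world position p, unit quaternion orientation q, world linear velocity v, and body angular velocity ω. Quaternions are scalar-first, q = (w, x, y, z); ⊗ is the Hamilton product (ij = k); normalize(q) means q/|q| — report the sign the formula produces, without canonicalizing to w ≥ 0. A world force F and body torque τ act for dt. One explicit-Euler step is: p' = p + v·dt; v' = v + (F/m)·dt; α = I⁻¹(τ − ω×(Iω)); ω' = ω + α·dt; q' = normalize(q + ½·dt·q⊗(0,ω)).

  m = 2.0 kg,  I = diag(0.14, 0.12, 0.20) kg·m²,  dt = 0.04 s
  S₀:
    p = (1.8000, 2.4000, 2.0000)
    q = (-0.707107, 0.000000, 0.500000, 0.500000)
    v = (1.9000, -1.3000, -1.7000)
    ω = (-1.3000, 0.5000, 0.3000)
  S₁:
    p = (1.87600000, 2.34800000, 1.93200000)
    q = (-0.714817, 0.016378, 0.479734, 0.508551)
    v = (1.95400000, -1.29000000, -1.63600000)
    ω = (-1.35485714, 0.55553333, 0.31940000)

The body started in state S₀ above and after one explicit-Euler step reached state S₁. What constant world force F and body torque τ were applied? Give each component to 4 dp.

F = (2.7000, 0.5000, 3.2000)
τ = (-0.1800, 0.1900, 0.1100)

Δω = ω₁−ω₀ = (-0.05485714, 0.05553333, 0.01940000)
precession coupling = (0.0120, 0.0234, 0.0130)
I·α + gyro = (-0.1800, 0.1900, 0.1100)
velocity change Δv = (0.05400000, 0.01000000, 0.06400000)
m·(v₁−v₀)/dt = (2.7000, 0.5000, 3.2000)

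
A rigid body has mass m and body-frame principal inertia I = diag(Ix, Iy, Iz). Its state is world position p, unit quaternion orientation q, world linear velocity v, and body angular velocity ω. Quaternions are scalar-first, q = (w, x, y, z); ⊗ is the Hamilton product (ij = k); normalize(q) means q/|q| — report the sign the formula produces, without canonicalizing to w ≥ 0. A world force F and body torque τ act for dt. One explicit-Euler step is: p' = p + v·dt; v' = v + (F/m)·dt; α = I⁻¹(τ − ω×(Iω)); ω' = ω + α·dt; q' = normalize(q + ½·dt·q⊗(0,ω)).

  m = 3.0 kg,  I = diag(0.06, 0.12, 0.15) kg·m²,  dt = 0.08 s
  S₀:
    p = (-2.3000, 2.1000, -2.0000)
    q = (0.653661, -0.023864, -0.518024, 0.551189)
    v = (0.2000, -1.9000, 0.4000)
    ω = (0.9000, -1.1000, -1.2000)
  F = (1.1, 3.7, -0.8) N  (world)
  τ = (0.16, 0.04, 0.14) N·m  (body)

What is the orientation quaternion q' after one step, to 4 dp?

Hamilton product q⊗(0,ω) = (0.1130780, 1.8162316, -0.2515938, -0.2919212)
q + ½dt·q⊗(0,ω), renormalized = (0.6564, 0.0487, -0.5266, 0.5380)

q' = (0.6564, 0.0487, -0.5266, 0.5380)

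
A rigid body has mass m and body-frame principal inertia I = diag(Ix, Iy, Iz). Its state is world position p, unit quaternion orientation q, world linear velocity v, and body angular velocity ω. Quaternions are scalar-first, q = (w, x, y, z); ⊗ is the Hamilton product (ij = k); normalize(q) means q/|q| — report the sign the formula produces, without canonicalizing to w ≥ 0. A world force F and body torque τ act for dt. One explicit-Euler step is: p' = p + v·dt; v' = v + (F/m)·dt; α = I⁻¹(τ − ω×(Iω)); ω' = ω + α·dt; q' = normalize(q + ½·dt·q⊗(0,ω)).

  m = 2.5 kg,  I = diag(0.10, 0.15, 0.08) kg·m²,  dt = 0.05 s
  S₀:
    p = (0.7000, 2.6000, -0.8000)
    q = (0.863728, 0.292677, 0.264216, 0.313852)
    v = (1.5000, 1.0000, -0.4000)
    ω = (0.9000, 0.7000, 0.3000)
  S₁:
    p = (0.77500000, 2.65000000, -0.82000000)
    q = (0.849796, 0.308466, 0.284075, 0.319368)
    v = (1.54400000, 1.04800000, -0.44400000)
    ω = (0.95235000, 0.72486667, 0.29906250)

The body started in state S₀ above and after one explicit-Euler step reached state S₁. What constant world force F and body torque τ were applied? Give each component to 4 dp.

v₁ − v₀ = (0.04400000, 0.04800000, -0.04400000)
F = m·Δv/dt = (2.2000, 2.4000, -2.2000)
ω₁ − ω₀ = (0.05235000, 0.02486667, -0.00093750)
I·α + gyro = (0.0900, 0.0800, 0.0300)

F = (2.2000, 2.4000, -2.2000)
τ = (0.0900, 0.0800, 0.0300)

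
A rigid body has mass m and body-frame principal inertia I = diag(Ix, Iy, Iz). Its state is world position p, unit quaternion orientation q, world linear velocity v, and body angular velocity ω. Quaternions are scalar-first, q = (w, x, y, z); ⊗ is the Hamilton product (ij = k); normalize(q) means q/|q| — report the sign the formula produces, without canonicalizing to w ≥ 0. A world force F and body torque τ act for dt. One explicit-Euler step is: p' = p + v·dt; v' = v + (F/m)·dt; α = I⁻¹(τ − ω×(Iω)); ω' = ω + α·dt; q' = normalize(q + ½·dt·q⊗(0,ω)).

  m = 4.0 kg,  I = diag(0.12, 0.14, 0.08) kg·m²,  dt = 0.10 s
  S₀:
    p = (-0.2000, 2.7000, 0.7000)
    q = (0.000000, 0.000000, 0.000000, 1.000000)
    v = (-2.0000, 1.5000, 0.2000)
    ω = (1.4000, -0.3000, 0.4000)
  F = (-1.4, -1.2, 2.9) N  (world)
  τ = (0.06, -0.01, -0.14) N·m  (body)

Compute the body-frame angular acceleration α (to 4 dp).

precession coupling ω×(Iω) = (0.0072, 0.0224, -0.0084)
(τ − ω×Iω)/I = (0.4400, -0.2314, -1.6450)

α = (0.4400, -0.2314, -1.6450)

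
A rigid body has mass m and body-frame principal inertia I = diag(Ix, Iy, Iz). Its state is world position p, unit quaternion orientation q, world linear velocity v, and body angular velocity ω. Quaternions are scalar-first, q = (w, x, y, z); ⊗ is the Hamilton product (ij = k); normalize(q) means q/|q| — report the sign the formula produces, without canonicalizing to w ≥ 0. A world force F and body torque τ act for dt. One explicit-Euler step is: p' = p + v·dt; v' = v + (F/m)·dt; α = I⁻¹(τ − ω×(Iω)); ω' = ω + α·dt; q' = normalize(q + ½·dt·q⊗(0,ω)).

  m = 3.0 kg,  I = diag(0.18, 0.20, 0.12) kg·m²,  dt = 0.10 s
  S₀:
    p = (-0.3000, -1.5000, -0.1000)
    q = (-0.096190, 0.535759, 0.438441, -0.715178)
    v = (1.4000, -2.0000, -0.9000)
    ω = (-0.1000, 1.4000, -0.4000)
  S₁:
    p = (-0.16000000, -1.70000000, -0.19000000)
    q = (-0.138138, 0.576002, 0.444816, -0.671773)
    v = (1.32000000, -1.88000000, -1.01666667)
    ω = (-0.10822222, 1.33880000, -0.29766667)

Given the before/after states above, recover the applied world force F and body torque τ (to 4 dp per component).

F = (-2.4000, 3.6000, -3.5000)
τ = (0.0300, -0.1200, 0.1200)

Δω = ω₁−ω₀ = (-0.00822222, -0.06120000, 0.10233333)
gyro term ω₀×Iω₀ = (0.0448, 0.0024, -0.0028)
I·α + gyro = (0.0300, -0.1200, 0.1200)
Δv = v₁−v₀ = (-0.08000000, 0.12000000, -0.11666667)
m·(v₁−v₀)/dt = (-2.4000, 3.6000, -3.5000)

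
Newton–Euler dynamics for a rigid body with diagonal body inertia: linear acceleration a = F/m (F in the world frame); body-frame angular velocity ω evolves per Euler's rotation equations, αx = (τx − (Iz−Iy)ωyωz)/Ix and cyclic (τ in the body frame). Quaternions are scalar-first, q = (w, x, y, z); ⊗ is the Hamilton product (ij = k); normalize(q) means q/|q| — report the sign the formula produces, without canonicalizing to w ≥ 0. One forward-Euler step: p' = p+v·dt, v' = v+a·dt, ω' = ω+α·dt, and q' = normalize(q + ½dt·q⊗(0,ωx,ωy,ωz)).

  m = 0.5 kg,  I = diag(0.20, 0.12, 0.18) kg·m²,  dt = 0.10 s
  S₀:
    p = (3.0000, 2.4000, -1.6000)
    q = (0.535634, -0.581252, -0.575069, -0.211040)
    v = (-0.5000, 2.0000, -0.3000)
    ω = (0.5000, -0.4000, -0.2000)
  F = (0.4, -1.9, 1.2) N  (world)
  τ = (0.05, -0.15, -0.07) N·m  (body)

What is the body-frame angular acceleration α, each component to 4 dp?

α = (0.2260, -1.2333, -0.4778)

precession coupling ω×(Iω) = (0.0048, -0.0020, 0.0160)
α = I⁻¹(τ − ω×Iω) = (0.2260, -1.2333, -0.4778)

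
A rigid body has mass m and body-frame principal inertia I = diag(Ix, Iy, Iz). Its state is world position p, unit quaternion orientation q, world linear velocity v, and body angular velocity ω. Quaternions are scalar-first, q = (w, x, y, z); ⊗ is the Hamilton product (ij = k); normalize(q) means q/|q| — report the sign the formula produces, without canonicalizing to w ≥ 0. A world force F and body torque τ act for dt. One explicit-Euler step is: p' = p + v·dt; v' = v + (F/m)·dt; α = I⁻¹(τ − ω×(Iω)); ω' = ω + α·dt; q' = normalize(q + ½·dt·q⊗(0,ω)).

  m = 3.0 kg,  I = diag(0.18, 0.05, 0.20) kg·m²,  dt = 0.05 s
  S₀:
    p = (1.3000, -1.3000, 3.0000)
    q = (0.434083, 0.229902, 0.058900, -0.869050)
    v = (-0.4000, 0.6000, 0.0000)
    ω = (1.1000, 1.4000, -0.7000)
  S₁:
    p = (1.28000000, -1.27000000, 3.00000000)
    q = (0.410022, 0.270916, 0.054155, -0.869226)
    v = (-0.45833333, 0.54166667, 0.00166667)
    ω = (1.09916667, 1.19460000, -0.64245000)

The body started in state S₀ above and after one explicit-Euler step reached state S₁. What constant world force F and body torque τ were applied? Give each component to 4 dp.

ω₁ − ω₀ = (-0.00083333, -0.20540000, 0.05755000)
precession coupling = (-0.1470, 0.0154, -0.2002)
applied torque τ = (-0.1500, -0.1900, 0.0300)
Δv = v₁−v₀ = (-0.05833333, -0.05833333, 0.00166667)
m·(v₁−v₀)/dt = (-3.5000, -3.5000, 0.1000)

F = (-3.5000, -3.5000, 0.1000)
τ = (-0.1500, -0.1900, 0.0300)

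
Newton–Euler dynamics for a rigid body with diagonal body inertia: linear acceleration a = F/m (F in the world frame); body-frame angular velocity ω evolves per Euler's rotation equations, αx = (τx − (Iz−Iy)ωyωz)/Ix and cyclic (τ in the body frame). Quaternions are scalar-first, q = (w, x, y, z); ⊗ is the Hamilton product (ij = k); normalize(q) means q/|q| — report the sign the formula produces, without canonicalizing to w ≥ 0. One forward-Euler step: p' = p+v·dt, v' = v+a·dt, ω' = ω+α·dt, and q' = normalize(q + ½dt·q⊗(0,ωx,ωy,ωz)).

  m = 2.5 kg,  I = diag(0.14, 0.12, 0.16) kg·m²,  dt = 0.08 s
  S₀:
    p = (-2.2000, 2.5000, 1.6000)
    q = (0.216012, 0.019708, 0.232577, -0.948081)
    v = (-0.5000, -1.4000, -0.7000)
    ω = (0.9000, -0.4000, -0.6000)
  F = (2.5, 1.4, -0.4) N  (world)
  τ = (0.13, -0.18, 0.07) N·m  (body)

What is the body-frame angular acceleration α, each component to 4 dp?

gyro term ω×Iω = (0.0096, 0.0108, 0.0072)
angular accel α = (0.8600, -1.5900, 0.3925)

α = (0.8600, -1.5900, 0.3925)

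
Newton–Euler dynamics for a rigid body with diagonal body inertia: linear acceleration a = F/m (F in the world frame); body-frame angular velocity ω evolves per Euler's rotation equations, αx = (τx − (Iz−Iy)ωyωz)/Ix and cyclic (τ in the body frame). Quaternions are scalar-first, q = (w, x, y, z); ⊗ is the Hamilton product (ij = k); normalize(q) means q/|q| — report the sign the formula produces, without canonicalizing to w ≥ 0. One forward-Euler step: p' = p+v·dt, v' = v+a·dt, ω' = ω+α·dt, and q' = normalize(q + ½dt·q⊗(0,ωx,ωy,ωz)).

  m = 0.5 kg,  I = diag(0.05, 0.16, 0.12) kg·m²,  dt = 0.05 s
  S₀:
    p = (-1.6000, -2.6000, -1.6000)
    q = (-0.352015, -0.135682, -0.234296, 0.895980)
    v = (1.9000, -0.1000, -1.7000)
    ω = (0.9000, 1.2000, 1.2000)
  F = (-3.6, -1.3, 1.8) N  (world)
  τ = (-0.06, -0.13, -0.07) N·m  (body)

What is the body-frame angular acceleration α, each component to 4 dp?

α = (-0.0480, -0.3400, -1.5733)

precession coupling ω×(Iω) = (-0.0576, -0.0756, 0.1188)
α = I⁻¹(τ − ω×Iω) = (-0.0480, -0.3400, -1.5733)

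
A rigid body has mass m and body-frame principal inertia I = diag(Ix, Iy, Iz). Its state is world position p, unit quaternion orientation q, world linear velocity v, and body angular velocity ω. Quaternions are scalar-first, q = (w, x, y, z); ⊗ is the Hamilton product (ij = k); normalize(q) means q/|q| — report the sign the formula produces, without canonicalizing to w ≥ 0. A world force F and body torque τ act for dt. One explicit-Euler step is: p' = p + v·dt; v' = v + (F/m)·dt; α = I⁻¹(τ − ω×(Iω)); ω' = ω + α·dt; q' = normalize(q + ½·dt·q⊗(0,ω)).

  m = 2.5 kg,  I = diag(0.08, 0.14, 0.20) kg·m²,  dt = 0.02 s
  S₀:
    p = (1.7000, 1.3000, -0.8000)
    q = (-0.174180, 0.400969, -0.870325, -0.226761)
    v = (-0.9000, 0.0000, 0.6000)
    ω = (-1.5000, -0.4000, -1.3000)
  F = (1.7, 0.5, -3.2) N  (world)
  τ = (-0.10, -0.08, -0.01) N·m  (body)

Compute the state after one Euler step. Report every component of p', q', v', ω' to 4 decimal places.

angular accel α = (-1.6400, 1.1000, -0.2300)
ω + α·dt = (-1.5328, -0.3780, -1.3046)
2q̇ = q⊗(0,ω) = (-0.0414658, 1.3019881, 0.9310732, -1.2394411)
q + ½dt·q⊗(0,ω), renormalized = (-0.1746, 0.4139, -0.8608, -0.2391)
a = (0.6800, 0.2000, -1.2800)
p + v·dt = (1.6820, 1.3000, -0.7880)
v + (F/m)dt = (-0.8864, 0.0040, 0.5744)

p' = (1.6820, 1.3000, -0.7880)
q' = (-0.1746, 0.4139, -0.8608, -0.2391)
v' = (-0.8864, 0.0040, 0.5744)
ω' = (-1.5328, -0.3780, -1.3046)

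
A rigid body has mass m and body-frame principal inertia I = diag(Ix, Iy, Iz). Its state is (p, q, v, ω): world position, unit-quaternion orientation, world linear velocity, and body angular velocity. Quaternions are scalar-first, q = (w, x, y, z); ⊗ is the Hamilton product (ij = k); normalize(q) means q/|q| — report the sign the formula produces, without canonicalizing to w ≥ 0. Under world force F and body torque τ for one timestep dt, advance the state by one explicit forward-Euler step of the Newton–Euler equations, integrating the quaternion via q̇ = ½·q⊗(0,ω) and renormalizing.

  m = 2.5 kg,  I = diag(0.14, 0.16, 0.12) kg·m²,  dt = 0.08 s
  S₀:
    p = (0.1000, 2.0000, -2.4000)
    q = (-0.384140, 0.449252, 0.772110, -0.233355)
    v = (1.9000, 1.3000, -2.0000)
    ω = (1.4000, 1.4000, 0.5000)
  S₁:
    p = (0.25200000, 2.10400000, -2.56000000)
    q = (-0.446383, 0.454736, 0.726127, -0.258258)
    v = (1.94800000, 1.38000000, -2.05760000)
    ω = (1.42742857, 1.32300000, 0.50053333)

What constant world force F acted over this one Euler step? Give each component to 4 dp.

velocity change Δv = (0.04800000, 0.08000000, -0.05760000)
applied force F = (1.5000, 2.5000, -1.8000)

F = (1.5000, 2.5000, -1.8000)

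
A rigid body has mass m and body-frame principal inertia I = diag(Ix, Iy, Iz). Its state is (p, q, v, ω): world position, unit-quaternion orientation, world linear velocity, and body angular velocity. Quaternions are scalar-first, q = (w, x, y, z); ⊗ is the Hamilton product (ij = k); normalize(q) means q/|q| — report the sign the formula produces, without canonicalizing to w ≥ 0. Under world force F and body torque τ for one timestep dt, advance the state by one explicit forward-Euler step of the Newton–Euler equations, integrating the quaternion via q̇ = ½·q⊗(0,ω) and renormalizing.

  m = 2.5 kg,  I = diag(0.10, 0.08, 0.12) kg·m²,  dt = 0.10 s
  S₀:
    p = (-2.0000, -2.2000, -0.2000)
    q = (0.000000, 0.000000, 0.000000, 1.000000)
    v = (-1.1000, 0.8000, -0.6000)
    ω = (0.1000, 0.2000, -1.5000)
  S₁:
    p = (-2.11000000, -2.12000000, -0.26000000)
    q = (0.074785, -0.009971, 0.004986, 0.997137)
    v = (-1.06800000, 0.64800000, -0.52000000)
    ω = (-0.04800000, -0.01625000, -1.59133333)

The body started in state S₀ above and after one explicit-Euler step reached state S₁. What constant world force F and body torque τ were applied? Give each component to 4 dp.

velocity change Δv = (0.03200000, -0.15200000, 0.08000000)
m·(v₁−v₀)/dt = (0.8000, -3.8000, 2.0000)
Δω = ω₁−ω₀ = (-0.14800000, -0.21625000, -0.09133333)
precession coupling = (-0.0120, 0.0030, -0.0004)
τ = I·(Δω/dt) + ω₀×(Iω₀) = (-0.1600, -0.1700, -0.1100)

F = (0.8000, -3.8000, 2.0000)
τ = (-0.1600, -0.1700, -0.1100)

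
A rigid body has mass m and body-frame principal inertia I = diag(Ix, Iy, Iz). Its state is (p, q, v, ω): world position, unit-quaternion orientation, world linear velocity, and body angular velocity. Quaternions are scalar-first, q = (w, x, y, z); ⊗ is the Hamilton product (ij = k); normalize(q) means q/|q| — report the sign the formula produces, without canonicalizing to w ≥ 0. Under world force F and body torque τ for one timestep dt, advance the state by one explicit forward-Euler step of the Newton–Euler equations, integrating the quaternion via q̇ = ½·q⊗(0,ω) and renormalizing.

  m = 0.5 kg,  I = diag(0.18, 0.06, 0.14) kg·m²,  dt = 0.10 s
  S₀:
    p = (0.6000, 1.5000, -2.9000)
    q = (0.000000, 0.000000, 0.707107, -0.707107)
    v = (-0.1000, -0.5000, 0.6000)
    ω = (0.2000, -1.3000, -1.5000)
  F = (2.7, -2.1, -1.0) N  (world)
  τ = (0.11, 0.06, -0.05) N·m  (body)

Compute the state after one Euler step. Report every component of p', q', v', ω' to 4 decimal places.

p' = (0.5900, 1.4500, -2.8400)
q' = (-0.0070, -0.0985, 0.6966, -0.7107)
v' = (0.4400, -0.9200, 0.4000)
ω' = (0.1744, -1.1800, -1.5580)

new position p' = (0.5900, 1.4500, -2.8400)
new velocity v' = (0.4400, -0.9200, 0.4000)
gyro term ω×Iω = (0.1560, -0.0120, 0.0312)
α = I⁻¹(τ − ω×Iω) = (-0.2556, 1.2000, -0.5800)
ω' = ω + α·dt = (0.1744, -1.1800, -1.5580)
q⊗(0,ω) = (-0.1414214, -1.9798996, -0.1414214, -0.1414214)
updated quaternion q' = (-0.0070, -0.0985, 0.6966, -0.7107)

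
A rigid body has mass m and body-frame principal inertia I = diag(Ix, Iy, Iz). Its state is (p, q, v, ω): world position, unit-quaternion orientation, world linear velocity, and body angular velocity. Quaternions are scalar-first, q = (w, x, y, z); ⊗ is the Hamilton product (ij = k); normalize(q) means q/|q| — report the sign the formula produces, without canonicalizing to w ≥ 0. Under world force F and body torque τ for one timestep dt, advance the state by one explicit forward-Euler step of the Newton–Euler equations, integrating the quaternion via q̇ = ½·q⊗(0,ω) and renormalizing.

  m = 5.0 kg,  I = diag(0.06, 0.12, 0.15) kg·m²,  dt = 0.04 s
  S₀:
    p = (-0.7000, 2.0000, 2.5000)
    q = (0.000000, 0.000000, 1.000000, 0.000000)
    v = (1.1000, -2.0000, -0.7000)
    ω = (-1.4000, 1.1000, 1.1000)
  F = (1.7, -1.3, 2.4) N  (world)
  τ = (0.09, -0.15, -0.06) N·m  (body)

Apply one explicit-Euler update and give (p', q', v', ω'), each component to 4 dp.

p + v·dt = (-0.6560, 1.9200, 2.4720)
v' = v + a·dt = (1.1136, -2.0104, -0.6808)
precession coupling ω×(Iω) = (0.0363, 0.1386, -0.0924)
(τ − ω×Iω)/I = (0.8950, -2.4050, 0.2160)
ω + α·dt = (-1.3642, 1.0038, 1.1086)
Hamilton product q⊗(0,ω) = (-1.1000000, 1.1000000, 0.0000000, 1.4000000)
q' = normalize(q + ½dt·q⊗(0,ω)) = (-0.0220, 0.0220, 0.9991, 0.0280)

p' = (-0.6560, 1.9200, 2.4720)
q' = (-0.0220, 0.0220, 0.9991, 0.0280)
v' = (1.1136, -2.0104, -0.6808)
ω' = (-1.3642, 1.0038, 1.1086)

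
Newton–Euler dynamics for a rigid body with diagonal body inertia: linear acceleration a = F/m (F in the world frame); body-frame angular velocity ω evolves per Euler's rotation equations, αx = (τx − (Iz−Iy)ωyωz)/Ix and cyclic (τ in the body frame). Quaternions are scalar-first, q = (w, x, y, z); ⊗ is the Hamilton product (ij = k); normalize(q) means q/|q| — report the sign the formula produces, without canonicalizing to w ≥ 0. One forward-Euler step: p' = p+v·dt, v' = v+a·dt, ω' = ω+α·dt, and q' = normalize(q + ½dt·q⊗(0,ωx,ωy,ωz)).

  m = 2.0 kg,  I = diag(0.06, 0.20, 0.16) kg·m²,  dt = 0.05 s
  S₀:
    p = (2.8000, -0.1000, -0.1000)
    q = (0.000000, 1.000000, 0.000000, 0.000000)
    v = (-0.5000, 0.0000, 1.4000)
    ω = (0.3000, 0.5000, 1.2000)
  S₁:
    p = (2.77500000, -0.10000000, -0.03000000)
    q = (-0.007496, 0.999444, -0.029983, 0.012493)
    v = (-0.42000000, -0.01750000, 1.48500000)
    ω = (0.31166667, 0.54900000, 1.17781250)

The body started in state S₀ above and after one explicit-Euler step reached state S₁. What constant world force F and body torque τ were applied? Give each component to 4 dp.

F = (3.2000, -0.7000, 3.4000)
τ = (-0.0100, 0.1600, -0.0500)

Δω = ω₁−ω₀ = (0.01166667, 0.04900000, -0.02218750)
ω₀×(Iω₀) = (-0.0240, -0.0360, 0.0210)
I·α + gyro = (-0.0100, 0.1600, -0.0500)
v₁ − v₀ = (0.08000000, -0.01750000, 0.08500000)
applied force F = (3.2000, -0.7000, 3.4000)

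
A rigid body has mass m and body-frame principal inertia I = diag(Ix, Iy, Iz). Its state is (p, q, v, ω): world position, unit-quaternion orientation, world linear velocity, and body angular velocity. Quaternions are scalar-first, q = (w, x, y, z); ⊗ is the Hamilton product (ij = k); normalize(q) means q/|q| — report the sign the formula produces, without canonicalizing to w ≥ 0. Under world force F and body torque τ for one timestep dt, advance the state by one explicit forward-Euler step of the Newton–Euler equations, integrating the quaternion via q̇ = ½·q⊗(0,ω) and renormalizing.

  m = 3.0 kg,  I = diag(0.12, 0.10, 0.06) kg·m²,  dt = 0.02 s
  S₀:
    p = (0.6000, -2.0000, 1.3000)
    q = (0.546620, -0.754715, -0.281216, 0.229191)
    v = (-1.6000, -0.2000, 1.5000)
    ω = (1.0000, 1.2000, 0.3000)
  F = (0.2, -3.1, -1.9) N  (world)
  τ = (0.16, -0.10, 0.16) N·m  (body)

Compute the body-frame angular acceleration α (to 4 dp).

α = (1.4533, -1.1800, 3.0667)

precession coupling ω×(Iω) = (-0.0144, 0.0180, -0.0240)
α = I⁻¹(τ − ω×Iω) = (1.4533, -1.1800, 3.0667)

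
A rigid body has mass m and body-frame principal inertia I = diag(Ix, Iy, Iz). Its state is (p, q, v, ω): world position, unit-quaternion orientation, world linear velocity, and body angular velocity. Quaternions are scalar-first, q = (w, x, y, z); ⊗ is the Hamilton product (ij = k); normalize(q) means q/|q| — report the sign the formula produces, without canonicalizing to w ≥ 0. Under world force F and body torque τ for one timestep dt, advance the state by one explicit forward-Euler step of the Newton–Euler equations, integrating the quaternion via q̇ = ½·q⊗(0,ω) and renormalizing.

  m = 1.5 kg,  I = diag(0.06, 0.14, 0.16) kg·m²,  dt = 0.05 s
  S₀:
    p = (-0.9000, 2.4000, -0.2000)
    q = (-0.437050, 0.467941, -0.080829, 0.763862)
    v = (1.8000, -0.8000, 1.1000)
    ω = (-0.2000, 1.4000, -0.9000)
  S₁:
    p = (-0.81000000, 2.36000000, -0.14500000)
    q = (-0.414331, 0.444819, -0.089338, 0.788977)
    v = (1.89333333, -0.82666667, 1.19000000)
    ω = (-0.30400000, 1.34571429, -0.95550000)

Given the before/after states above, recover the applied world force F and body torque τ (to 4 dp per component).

F = (2.8000, -0.8000, 2.7000)
τ = (-0.1500, -0.1700, -0.2000)

v₁ − v₀ = (0.09333333, -0.02666667, 0.09000000)
applied force F = (2.8000, -0.8000, 2.7000)
Δω = ω₁−ω₀ = (-0.10400000, -0.05428571, -0.05550000)
ω₀×(Iω₀) = (-0.0252, -0.0180, -0.0224)
I·α + gyro = (-0.1500, -0.1700, -0.2000)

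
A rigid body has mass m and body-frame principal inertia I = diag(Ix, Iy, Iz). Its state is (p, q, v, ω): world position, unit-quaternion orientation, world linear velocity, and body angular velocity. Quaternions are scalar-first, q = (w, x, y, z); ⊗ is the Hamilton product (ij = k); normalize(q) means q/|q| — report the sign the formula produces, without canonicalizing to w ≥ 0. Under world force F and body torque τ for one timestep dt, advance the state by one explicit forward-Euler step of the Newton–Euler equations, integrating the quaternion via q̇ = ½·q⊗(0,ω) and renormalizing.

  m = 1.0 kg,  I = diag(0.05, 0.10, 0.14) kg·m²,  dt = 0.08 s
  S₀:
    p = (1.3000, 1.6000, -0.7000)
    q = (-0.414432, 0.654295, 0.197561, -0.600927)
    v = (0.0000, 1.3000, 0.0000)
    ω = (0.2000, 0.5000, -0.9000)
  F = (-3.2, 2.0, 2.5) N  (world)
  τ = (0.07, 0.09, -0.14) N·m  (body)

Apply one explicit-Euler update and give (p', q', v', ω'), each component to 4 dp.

ω×(Iω) gyroscopic = (-0.0180, 0.0162, 0.0050)
α = I⁻¹(τ − ω×Iω) = (1.7600, 0.7380, -1.0357)
new body rate ω' = (0.3408, 0.5590, -0.9829)
2q̇ = q⊗(0,ω) = (-0.7704738, 0.0397722, 0.2614641, 0.6606241)
q' = normalize(q + ½dt·q⊗(0,ω)) = (-0.4449, 0.6553, 0.2078, -0.5740)
a = F/m = (-3.2000, 2.0000, 2.5000)
new position p' = (1.3000, 1.7040, -0.7000)
v + (F/m)dt = (-0.2560, 1.4600, 0.2000)

p' = (1.3000, 1.7040, -0.7000)
q' = (-0.4449, 0.6553, 0.2078, -0.5740)
v' = (-0.2560, 1.4600, 0.2000)
ω' = (0.3408, 0.5590, -0.9829)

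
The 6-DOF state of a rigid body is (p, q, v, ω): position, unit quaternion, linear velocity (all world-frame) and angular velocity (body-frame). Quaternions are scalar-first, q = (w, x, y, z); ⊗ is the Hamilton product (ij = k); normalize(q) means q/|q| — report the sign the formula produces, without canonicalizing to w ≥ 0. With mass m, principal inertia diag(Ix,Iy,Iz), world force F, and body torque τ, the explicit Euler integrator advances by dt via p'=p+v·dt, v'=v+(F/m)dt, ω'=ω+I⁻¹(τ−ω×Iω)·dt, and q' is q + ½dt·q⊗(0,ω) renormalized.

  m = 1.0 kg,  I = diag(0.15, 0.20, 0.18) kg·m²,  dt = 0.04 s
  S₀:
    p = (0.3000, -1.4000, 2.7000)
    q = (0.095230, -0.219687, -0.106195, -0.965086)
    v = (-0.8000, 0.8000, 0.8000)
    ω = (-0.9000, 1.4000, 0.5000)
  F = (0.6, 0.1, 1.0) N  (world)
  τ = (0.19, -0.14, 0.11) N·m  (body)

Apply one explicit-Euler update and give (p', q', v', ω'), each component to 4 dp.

p' = (0.2680, -1.3680, 2.7320)
q' = (0.1038, -0.1953, -0.0839, -0.9716)
v' = (-0.7760, 0.8040, 0.8400)
ω' = (-0.8456, 1.3693, 0.5384)

p + v·dt = (0.2680, -1.3680, 2.7320)
v + (F/m)dt = (-0.7760, 0.8040, 0.8400)
angular accel α = (1.3600, -0.7675, 0.9611)
new body rate ω' = (-0.8456, 1.3693, 0.5384)
2q̇ = q⊗(0,ω) = (0.4334977, 1.2123159, 1.1117429, -0.3555223)
q + ½dt·q⊗(0,ω), renormalized = (0.1038, -0.1953, -0.0839, -0.9716)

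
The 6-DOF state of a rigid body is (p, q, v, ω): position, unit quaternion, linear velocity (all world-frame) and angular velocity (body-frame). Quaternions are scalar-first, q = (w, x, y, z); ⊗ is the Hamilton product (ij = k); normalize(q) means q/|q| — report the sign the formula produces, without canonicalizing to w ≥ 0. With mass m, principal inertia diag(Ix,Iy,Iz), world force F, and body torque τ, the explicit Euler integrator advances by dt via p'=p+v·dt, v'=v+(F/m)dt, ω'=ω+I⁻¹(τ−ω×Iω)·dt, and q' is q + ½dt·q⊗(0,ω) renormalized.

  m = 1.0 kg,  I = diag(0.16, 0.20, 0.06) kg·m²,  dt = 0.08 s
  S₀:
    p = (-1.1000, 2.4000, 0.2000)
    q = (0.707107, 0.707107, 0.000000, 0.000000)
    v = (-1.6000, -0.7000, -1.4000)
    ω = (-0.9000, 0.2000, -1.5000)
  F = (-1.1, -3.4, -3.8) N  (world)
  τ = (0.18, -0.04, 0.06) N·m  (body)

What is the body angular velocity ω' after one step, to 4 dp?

(τ − ω×Iω)/I = (0.8625, -0.8750, 1.1200)
new body rate ω' = (-0.8310, 0.1300, -1.4104)

ω' = (-0.8310, 0.1300, -1.4104)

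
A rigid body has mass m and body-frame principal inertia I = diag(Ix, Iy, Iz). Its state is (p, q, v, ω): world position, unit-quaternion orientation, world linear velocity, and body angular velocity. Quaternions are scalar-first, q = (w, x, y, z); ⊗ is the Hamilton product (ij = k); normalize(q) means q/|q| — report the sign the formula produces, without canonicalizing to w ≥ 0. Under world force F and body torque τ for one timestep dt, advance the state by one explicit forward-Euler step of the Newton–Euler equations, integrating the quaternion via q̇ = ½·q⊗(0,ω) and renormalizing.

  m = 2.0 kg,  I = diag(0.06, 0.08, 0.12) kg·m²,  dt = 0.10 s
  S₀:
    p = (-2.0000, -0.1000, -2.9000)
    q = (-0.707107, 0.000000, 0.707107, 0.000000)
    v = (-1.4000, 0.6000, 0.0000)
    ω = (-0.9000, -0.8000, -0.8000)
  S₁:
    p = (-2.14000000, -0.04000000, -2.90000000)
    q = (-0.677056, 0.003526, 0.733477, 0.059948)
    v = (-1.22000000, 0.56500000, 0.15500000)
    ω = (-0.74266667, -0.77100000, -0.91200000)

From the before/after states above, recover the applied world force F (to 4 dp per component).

F = (3.6000, -0.7000, 3.1000)

v₁ − v₀ = (0.18000000, -0.03500000, 0.15500000)
m·(v₁−v₀)/dt = (3.6000, -0.7000, 3.1000)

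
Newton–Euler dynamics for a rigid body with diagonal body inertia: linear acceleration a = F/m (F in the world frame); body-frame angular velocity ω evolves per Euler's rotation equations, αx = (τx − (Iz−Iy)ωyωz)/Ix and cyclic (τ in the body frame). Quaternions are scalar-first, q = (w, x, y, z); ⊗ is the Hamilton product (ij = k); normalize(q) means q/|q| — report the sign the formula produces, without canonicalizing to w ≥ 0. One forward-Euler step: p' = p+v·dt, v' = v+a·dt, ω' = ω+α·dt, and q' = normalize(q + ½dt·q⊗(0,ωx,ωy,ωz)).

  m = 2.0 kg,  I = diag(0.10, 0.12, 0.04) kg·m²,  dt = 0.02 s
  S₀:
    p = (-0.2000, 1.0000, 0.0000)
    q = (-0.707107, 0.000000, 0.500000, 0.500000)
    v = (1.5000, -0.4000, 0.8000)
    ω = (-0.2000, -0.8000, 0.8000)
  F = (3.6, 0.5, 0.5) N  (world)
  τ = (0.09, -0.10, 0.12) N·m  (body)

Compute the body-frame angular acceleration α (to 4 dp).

ω×(Iω) gyroscopic = (0.0512, -0.0096, 0.0032)
α = I⁻¹(τ − ω×Iω) = (0.3880, -0.7533, 2.9200)

α = (0.3880, -0.7533, 2.9200)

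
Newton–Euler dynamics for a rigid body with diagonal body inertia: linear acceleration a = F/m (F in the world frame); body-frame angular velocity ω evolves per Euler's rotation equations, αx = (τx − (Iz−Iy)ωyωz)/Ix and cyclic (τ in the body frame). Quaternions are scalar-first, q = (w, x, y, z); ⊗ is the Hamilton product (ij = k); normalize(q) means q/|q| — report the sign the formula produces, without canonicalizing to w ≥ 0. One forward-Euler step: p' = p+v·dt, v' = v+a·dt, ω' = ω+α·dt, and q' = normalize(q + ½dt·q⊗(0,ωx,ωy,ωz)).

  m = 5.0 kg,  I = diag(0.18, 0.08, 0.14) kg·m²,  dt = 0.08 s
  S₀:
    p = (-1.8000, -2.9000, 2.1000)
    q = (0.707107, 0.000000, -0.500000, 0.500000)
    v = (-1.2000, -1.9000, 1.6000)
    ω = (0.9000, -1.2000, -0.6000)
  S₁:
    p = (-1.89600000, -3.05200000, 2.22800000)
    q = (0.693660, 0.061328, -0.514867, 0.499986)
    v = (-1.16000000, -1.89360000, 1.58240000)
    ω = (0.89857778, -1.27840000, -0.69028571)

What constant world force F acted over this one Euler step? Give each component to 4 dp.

v₁ − v₀ = (0.04000000, 0.00640000, -0.01760000)
m·(v₁−v₀)/dt = (2.5000, 0.4000, -1.1000)

F = (2.5000, 0.4000, -1.1000)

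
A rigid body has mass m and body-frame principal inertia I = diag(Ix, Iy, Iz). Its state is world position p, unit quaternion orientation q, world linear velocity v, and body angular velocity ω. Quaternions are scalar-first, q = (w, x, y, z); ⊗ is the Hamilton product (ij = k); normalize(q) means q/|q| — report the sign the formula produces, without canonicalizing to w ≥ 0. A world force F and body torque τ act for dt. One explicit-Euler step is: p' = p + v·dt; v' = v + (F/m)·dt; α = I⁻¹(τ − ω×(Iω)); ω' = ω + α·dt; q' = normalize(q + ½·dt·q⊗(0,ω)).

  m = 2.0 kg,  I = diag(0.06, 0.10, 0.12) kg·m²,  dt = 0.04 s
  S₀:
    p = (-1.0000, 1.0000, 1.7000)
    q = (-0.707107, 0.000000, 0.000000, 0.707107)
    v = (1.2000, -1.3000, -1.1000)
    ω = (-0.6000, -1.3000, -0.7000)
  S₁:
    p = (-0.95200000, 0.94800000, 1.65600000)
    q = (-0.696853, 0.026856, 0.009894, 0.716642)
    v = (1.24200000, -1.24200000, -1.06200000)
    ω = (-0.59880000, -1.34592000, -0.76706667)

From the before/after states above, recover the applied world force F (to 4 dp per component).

Δv = v₁−v₀ = (0.04200000, 0.05800000, 0.03800000)
applied force F = (2.1000, 2.9000, 1.9000)

F = (2.1000, 2.9000, 1.9000)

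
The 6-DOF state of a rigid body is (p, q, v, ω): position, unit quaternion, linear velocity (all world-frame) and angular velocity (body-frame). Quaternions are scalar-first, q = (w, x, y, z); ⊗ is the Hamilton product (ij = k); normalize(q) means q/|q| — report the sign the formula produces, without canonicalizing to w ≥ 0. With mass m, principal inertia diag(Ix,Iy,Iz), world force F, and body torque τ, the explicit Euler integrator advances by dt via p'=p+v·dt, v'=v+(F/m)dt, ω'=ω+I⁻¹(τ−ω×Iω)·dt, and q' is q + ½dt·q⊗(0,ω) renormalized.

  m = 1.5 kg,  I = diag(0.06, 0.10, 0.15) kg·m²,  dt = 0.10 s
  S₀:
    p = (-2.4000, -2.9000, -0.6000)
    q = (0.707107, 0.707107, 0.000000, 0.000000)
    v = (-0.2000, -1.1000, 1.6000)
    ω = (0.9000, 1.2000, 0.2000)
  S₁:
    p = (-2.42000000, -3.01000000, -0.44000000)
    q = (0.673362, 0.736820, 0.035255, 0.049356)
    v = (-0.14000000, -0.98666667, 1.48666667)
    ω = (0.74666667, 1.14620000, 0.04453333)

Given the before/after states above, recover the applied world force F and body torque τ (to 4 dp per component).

F = (0.9000, 1.7000, -1.7000)
τ = (-0.0800, -0.0700, -0.1900)

velocity change Δv = (0.06000000, 0.11333333, -0.11333333)
F = m·Δv/dt = (0.9000, 1.7000, -1.7000)
Δω = ω₁−ω₀ = (-0.15333333, -0.05380000, -0.15546667)
precession coupling = (0.0120, -0.0162, 0.0432)
applied torque τ = (-0.0800, -0.0700, -0.1900)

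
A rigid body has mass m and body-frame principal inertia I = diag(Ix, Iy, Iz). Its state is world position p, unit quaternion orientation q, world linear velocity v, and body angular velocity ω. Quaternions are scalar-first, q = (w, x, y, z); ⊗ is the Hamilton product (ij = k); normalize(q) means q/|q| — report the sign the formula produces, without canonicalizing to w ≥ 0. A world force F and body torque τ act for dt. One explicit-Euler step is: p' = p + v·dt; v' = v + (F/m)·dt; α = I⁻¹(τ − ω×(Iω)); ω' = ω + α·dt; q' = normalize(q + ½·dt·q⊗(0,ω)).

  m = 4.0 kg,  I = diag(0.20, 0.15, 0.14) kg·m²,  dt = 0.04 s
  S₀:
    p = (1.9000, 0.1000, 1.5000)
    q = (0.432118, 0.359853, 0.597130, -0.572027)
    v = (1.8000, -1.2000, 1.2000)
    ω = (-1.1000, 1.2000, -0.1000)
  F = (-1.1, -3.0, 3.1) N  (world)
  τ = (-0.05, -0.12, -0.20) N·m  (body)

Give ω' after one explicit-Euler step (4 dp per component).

ω' = (-1.1102, 1.1662, -0.1760)

gyro term ω×Iω = (0.0012, 0.0066, 0.0660)
α = I⁻¹(τ − ω×Iω) = (-0.2560, -0.8440, -1.9000)
ω + α·dt = (-1.1102, 1.1662, -0.1760)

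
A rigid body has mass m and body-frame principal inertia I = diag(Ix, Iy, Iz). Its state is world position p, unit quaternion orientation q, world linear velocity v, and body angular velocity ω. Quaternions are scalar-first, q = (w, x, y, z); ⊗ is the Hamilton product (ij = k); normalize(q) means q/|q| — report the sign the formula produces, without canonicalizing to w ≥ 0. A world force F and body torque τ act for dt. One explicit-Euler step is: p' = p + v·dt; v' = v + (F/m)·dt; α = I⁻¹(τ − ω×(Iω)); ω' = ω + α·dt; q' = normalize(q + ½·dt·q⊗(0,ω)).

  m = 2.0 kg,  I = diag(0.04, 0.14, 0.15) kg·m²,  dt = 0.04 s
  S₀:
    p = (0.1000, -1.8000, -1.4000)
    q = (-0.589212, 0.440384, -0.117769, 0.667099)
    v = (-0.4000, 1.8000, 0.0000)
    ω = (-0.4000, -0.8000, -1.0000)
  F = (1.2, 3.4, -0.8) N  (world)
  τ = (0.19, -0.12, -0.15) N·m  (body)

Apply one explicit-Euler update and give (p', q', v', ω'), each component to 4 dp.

p' = (0.0840, -1.7280, -1.4000)
q' = (-0.5740, 0.4580, -0.1048, 0.6707)
v' = (-0.3760, 1.8680, -0.0160)
ω' = (-0.2180, -0.8217, -1.0485)

α = I⁻¹(τ − ω×Iω) = (4.5500, -0.5429, -1.2133)
new body rate ω' = (-0.2180, -0.8217, -1.0485)
q⊗(0,ω) = (0.7490374, 0.8871330, 0.6449140, 0.1897972)
q + ½dt·q⊗(0,ω), renormalized = (-0.5740, 0.4580, -0.1048, 0.6707)
a = (0.6000, 1.7000, -0.4000)
p + v·dt = (0.0840, -1.7280, -1.4000)
new velocity v' = (-0.3760, 1.8680, -0.0160)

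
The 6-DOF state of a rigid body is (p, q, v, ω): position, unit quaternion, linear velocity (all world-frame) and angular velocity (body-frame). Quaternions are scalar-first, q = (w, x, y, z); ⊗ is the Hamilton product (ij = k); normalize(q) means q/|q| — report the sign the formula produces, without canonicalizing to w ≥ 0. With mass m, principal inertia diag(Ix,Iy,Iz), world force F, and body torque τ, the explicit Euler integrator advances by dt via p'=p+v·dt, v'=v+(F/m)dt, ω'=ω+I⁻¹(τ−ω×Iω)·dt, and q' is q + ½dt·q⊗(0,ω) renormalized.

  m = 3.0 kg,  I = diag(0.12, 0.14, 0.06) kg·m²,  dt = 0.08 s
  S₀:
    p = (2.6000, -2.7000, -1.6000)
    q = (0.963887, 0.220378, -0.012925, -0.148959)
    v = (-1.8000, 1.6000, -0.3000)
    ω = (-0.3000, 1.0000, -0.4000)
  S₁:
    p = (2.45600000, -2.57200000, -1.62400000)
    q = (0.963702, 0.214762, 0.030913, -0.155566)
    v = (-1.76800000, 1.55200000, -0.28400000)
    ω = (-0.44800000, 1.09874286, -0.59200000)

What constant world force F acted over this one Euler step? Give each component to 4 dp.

F = (1.2000, -1.8000, 0.6000)

velocity change Δv = (0.03200000, -0.04800000, 0.01600000)
F = m·Δv/dt = (1.2000, -1.8000, 0.6000)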